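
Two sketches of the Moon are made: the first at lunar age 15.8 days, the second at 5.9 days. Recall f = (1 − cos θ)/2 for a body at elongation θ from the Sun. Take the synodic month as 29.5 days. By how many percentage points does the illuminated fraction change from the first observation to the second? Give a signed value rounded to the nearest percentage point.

θ₁ = 360° × 15.8/29.5 = 192.8°, f₁ = (1 − cos θ₁)/2 = 0.988.
θ₂ = 360° × 5.9/29.5 = 72.0°, f₂ = (1 − cos θ₂)/2 = 0.345.
Change = f₂ − f₁ = -0.642 → -64 percentage points.

-64 pp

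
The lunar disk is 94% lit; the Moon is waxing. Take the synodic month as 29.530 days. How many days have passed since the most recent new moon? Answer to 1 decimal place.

12.4 days

Invert f = (1 − cos θ)/2 to get cos θ = 1 − 2(0.94) = -0.880, hence θ₀ = arccos -0.880 = 151.6°.
The Moon is waxing (0°–180°), so θ = 151.6° directly.
That fraction of the synodic month is 151.6/360 × 29.530 d ≈ 12.44 d.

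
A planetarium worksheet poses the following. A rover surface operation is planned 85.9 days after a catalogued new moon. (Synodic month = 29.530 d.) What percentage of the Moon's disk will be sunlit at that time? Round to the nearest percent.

8%

85.9/29.530 = 2.909 lunations, so 2 complete cycles and 26.84 d into the next.
Elongation θ = 360° × 26.84/29.530 ≈ 327.2°.
cos 327.2° = 0.841, so f = (1 − 0.841)/2 = 0.080, so 8%.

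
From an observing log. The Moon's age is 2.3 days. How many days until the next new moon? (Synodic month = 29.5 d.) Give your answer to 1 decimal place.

The next new moon completes the synodic month: 29.5 − 2.3 = 27.200 days.

27.2 days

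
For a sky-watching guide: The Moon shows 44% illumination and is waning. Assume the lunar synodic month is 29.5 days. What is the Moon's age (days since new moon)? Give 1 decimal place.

From f = (1 − cos θ)/2: cos θ = 1 − 2×0.44 = 0.120; arccos → 83.1°.
Waning ⇒ past full, so θ = 360° − 83.1° = 276.9°.
Age = 29.5 × 276.9°/360° ≈ 22.69 days.

22.7 days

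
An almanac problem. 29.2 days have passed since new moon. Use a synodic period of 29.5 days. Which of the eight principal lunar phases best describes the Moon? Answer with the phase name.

θ ≈ 360° × 29.2/29.5 = 356°, which falls in the new moon sector.

new moon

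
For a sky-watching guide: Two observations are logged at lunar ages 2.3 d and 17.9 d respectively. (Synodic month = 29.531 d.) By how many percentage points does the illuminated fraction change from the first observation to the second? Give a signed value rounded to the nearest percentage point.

+83 percentage points

First observation: θ = 360°·2.3/29.531 = 28.0°, so f = 0.059.
Second observation: θ = 218.2°, f = 0.893.
Δf = 0.893 − 0.059 = +0.834, i.e. +83 pp.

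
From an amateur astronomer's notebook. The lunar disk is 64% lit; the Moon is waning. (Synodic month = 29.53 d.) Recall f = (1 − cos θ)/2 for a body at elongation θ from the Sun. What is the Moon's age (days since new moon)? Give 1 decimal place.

cos θ = 1 − 2f = -0.280, giving a principal value of 106.3°.
A waning Moon lies in 180°–360°, so θ = 360° − 106.3° = 253.7°.
That fraction of the synodic month is 253.7/360 × 29.53 d ≈ 20.81 d.

20.8 days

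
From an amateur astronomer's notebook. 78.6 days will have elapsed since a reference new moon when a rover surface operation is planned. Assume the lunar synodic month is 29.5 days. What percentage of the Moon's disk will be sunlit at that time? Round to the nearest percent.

76%

Reduce mod P: 78.6 − 2×29.5 = 19.60 d into the current lunation.
Phase angle: θ = 360°·(19.60 d)/(29.5 d) = 239.2°.
cos 239.2° = (-0.512), so f = (1 − (-0.512))/2 = 0.756, so 76%.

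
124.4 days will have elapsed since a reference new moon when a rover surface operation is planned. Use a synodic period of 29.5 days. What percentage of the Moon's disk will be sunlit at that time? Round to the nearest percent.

40%

Reduce mod P: 124.4 − 4×29.5 = 6.40 d into the current lunation.
Elongation θ = 360° × 6.40/29.5 ≈ 78.1°.
Illuminated fraction = (1 − cos 78.1°)/2 = (1 − 0.206)/2 ≈ 0.397, so 40%.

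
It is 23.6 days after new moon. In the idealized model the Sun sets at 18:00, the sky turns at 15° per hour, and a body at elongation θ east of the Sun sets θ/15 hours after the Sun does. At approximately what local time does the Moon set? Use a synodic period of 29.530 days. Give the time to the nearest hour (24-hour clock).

The Moon has covered 23.6/29.530 of its cycle, so θ ≈ 360° × 23.6/29.530 = 287.7°.
At 15° of sky rotation per hour, 287.7° corresponds to a 19.18 h lag.
18:00 + 19.18 h ≈ 13:11 → 13:00 to the nearest hour.

13:00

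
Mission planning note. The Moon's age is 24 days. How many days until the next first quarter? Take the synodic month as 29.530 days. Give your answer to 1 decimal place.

First quarter is 0.25 of the way through the cycle: age 0.25 × 29.530 = 7.383 d.
This lunation's first quarter (7.383 d) has passed, so add one period: 36.913 − 24 = 12.913 days.

12.9 days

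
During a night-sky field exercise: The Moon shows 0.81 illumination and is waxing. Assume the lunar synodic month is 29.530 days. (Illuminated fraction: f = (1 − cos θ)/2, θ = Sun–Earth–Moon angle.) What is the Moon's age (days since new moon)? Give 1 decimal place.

From f = (1 − cos θ)/2: cos θ = 1 − 2×0.81 = -0.620; arccos → 128.3°.
Waxing ⇒ before full, so θ = 128.3°.
At 360°/29.530 d per day, 128.3° corresponds to 10.53 days.

10.5 days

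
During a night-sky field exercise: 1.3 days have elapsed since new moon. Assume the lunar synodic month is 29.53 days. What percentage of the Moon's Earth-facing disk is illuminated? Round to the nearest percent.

Elongation θ = 360° × 1.3/29.53 ≈ 15.8°.
cos 15.8° = 0.962, so f = (1 − 0.962)/2 = 0.019, so 2%.

2%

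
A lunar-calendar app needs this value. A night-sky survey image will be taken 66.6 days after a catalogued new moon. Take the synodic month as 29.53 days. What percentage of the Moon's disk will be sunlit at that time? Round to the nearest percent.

52%

66.6/29.53 = 2.255 lunations, so 2 complete cycles and 7.54 d into the next.
The Moon has covered 7.54/29.53 of its cycle, so θ ≈ 360° × 7.54/29.53 = 91.9°.
With cos θ = (-0.034), the lit fraction is (1 − (-0.034))/2 ≈ 0.517, so 52%.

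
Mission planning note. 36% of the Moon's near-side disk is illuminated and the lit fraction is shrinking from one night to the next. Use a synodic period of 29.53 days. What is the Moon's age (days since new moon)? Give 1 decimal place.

23.5 days

cos θ = 1 − 2f = 0.280, giving a principal value of 73.7°.
Since the Moon is past full (waning), take the reflex angle: θ = 360° − 73.7° = 286.3°.
That fraction of the synodic month is 286.3/360 × 29.53 d ≈ 23.48 d.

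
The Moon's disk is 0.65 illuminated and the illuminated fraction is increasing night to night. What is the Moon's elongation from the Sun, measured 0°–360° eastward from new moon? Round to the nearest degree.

cos θ = 1 − 2f = -0.300, giving a principal value of 107.5°.
Waxing ⇒ before full, so θ = 107.5°.

107°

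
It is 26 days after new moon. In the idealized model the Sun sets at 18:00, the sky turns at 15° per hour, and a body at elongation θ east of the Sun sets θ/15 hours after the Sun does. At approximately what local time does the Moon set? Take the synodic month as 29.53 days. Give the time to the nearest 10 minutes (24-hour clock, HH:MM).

15:10

Elongation θ = 360° × 26/29.53 ≈ 317.0°.
Delay after the Sun = 317.0° / (15°/h) ≈ 21.13 h.
18:00 + 21.131 h ≈ 15:08 → 15:10 to the nearest ten minutes.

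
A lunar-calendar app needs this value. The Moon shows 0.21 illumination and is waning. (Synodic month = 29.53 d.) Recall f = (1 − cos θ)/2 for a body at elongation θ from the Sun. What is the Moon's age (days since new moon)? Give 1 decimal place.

cos θ = 1 − 2f = 0.580, giving a principal value of 54.5°.
A waning Moon lies in 180°–360°, so θ = 360° − 54.5° = 305.5°.
At 360°/29.53 d per day, 305.5° corresponds to 25.06 days.

25.1 days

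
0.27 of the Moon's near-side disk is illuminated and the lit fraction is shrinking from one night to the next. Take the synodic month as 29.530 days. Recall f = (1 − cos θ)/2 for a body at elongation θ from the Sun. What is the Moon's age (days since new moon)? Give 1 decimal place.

Invert f = (1 − cos θ)/2 to get cos θ = 1 − 2(0.27) = 0.460, hence θ₀ = arccos 0.460 = 62.6°.
Waning ⇒ past full, so θ = 360° − 62.6° = 297.4°.
At 360°/29.530 d per day, 297.4° corresponds to 24.39 days.

24.4 days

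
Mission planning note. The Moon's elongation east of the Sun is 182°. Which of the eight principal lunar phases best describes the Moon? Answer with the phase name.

The full moon sector spans roughly 158°–202°; 182° falls inside it.

full moon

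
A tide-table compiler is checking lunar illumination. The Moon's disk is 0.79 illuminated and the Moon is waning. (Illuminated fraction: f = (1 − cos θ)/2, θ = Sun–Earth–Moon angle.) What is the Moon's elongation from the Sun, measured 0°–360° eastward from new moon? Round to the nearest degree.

From f = (1 − cos θ)/2: cos θ = 1 − 2×0.79 = -0.580; arccos → 125.5°.
A waning Moon lies in 180°–360°, so θ = 360° − 125.5° = 234.5°.

235°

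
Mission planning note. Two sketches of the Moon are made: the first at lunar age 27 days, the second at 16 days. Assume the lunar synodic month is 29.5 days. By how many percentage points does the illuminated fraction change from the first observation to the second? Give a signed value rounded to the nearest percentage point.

+91 pp

θ₁ = 360° × 27/29.5 = 329.5°, f₁ = (1 − cos θ₁)/2 = 0.069.
θ₂ = 360° × 16/29.5 = 195.3°, f₂ = (1 − cos θ₂)/2 = 0.982.
Change = f₂ − f₁ = +0.913 → +91 percentage points.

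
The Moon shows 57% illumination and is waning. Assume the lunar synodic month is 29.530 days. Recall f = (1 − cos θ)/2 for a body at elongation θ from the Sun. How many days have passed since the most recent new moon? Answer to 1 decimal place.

21.5 days

From f = (1 − cos θ)/2: cos θ = 1 − 2×0.57 = -0.140; arccos → 98.0°.
A waning Moon lies in 180°–360°, so θ = 360° − 98.0° = 262.0°.
At 360°/29.530 d per day, 262.0° corresponds to 21.49 days.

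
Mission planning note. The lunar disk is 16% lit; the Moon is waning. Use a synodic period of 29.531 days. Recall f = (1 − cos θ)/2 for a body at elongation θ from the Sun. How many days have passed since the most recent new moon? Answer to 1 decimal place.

25.7 days

Invert f = (1 − cos θ)/2 to get cos θ = 1 − 2(0.16) = 0.680, hence θ₀ = arccos 0.680 = 47.2°.
Since the Moon is past full (waning), take the reflex angle: θ = 360° − 47.2° = 312.8°.
Age = 29.531 × 312.8°/360° ≈ 25.66 days.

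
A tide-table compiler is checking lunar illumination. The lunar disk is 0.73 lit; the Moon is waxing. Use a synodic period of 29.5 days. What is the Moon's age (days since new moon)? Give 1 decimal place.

9.6 days

Invert f = (1 − cos θ)/2 to get cos θ = 1 − 2(0.73) = -0.460, hence θ₀ = arccos -0.460 = 117.4°.
Before full moon the principal value applies: θ = 117.4°.
At 360°/29.5 d per day, 117.4° corresponds to 9.62 days.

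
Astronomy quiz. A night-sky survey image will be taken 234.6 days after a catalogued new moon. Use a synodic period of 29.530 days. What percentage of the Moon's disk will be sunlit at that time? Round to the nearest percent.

234.6/29.530 = 7.944 lunations, so 7 complete cycles and 27.89 d into the next.
Phase angle: θ = 360°·(27.89 d)/(29.530 d) = 340.0°.
With cos θ = 0.940, the lit fraction is (1 − 0.940)/2 ≈ 0.030, so 3%.

3%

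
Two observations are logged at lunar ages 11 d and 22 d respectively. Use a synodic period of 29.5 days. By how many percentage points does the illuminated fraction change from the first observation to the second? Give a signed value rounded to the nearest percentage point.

-34 percentage points

θ₁ = 360° × 11/29.5 = 134.2°, f₁ = (1 − cos θ₁)/2 = 0.849.
θ₂ = 360° × 22/29.5 = 268.5°, f₂ = (1 − cos θ₂)/2 = 0.513.
Change = f₂ − f₁ = -0.336 → -34 percentage points.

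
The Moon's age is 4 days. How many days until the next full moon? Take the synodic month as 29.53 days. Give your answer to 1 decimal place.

Full moon is 0.5 of the way through the cycle: age 0.5 × 29.53 = 14.765 d.
So 10.765 days remain (14.765 − 4).

10.8 days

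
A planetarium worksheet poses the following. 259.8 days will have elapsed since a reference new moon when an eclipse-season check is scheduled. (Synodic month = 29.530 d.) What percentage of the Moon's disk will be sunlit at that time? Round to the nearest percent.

35%

259.8 d spans 8 complete synodic months (8 × 29.530 = 236.24 d) plus 23.56 d.
The Moon has covered 23.56/29.530 of its cycle, so θ ≈ 360° × 23.56/29.530 = 287.2°.
With cos θ = 0.296, the lit fraction is (1 − 0.296)/2 ≈ 0.352, so 35%.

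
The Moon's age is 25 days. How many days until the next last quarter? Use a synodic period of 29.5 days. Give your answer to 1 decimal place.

26.6 days

Last quarter occurs at elongation 270°, i.e. at age 29.5 × 270/360 = 22.125 d.
This lunation's last quarter (22.125 d) has passed, so add one period: 51.625 − 25 = 26.625 days.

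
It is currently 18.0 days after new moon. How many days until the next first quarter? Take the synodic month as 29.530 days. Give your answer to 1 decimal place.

18.9 days

First quarter is 0.25 of the way through the cycle: age 0.25 × 29.530 = 7.383 d.
Already past this cycle's first quarter; the next is at 7.383 + 29.530 = 36.913 d, so 36.913 − 18.0 = 18.913 days.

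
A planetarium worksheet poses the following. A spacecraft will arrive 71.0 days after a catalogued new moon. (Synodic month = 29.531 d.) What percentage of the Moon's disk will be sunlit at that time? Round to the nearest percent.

91%

71.0 d spans 2 complete synodic months (2 × 29.531 = 59.06 d) plus 11.94 d.
Phase angle: θ = 360°·(11.94 d)/(29.531 d) = 145.5°.
Illuminated fraction = (1 − cos 145.5°)/2 = (1 − (-0.824))/2 ≈ 0.912, so 91%.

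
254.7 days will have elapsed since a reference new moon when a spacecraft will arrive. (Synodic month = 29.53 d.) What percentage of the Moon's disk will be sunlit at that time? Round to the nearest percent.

85%

254.7 d spans 8 complete synodic months (8 × 29.53 = 236.24 d) plus 18.46 d.
Phase angle: θ = 360°·(18.46 d)/(29.53 d) = 225.0°.
Illuminated fraction = (1 − cos 225.0°)/2 = (1 − (-0.707))/2 ≈ 0.853, so 85%.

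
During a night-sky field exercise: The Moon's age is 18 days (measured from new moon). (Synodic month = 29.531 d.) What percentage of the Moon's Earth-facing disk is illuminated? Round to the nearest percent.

Elongation θ = 360° × 18/29.531 ≈ 219.4°.
With cos θ = (-0.772), the lit fraction is (1 − (-0.772))/2 ≈ 0.886, so 89%.

89%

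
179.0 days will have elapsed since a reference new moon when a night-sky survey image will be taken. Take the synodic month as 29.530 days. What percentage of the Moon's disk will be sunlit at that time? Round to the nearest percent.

179.0/29.530 = 6.062 lunations, so 6 complete cycles and 1.82 d into the next.
Phase angle: θ = 360°·(1.82 d)/(29.530 d) = 22.2°.
cos 22.2° = 0.926, so f = (1 − 0.926)/2 = 0.037, so 4%.

4%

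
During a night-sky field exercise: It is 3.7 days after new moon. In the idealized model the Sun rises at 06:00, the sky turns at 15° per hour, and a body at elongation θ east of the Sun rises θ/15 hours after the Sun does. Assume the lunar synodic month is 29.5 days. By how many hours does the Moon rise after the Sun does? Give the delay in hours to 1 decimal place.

The Moon has covered 3.7/29.5 of its cycle, so θ ≈ 360° × 3.7/29.5 = 45.2°.
Delay after the Sun = 45.2° / (15°/h) ≈ 3.01 h.
So the Moon rises 3.01 h after the Sun.

3.0 h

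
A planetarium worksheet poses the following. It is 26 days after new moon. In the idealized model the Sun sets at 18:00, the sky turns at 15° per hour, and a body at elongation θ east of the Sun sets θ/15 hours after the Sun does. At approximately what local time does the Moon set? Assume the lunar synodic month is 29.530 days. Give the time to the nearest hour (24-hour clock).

The Moon has covered 26/29.530 of its cycle, so θ ≈ 360° × 26/29.530 = 317.0°.
The Moon trails the Sun by θ/15 = 317.0/15 ≈ 21.13 hours.
18:00 + 21.13 h ≈ 15:08 → 15:00 to the nearest hour.

15:00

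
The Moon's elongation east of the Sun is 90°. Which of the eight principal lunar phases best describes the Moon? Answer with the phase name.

The first quarter sector spans roughly 68°–112°; 90° falls inside it.

first quarter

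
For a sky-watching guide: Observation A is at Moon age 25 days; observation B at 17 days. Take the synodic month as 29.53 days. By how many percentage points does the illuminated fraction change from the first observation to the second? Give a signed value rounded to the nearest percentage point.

+73 pp

θ₁ = 360° × 25/29.53 = 304.8°, f₁ = (1 − cos θ₁)/2 = 0.215.
θ₂ = 360° × 17/29.53 = 207.2°, f₂ = (1 − cos θ₂)/2 = 0.945.
Change = f₂ − f₁ = +0.730 → +73 percentage points.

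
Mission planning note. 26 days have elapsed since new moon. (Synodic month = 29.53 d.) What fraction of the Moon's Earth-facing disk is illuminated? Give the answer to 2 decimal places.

0.13

The Moon has covered 26/29.53 of its cycle, so θ ≈ 360° × 26/29.53 = 317.0°.
cos 317.0° = 0.731, so f = (1 − 0.731)/2 = 0.135.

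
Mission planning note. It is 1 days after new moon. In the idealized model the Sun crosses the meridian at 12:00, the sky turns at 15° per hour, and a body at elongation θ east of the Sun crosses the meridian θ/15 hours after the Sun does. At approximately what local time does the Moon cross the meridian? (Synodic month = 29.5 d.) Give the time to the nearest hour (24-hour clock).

13:00

The Moon has covered 1/29.5 of its cycle, so θ ≈ 360° × 1/29.5 = 12.2°.
At 15° of sky rotation per hour, 12.2° corresponds to a 0.81 h lag.
12:00 + 0.81 h ≈ 12:49 → 13:00 to the nearest hour.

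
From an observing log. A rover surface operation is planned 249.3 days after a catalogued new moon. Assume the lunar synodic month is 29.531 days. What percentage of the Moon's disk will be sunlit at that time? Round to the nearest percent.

97%

249.3/29.531 = 8.442 lunations, so 8 complete cycles and 13.05 d into the next.
Phase angle: θ = 360°·(13.05 d)/(29.531 d) = 159.1°.
Illuminated fraction = (1 − cos 159.1°)/2 = (1 − (-0.934))/2 ≈ 0.967, so 97%.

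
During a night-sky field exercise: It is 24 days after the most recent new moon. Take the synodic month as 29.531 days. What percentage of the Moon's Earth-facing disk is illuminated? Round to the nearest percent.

31%

The Moon has covered 24/29.531 of its cycle, so θ ≈ 360° × 24/29.531 = 292.6°.
With cos θ = 0.384, the lit fraction is (1 − 0.384)/2 ≈ 0.308, so 31%.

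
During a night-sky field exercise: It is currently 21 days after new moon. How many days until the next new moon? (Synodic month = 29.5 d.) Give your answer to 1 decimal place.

8.5 days

One full lunation from the last new moon is 29.5 d; remaining = 29.5 − 21 = 8.500 d.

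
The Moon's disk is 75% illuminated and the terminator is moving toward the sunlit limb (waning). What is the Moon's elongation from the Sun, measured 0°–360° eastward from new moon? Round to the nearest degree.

Invert f = (1 − cos θ)/2 to get cos θ = 1 − 2(0.75) = -0.500, hence θ₀ = arccos -0.500 = 120.0°.
A waning Moon lies in 180°–360°, so θ = 360° − 120.0° = 240.0°.

240°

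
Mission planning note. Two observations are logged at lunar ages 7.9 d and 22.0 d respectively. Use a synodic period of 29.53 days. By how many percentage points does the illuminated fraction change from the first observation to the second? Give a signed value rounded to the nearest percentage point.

-4 pp

First observation: θ = 360°·7.9/29.53 = 96.3°, so f = 0.555.
Second observation: θ = 268.2°, f = 0.516.
Δf = 0.516 − 0.555 = -0.039, i.e. -4 pp.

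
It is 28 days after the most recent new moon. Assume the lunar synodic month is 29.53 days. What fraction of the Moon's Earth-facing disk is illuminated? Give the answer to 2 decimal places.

Phase angle: θ = 360°·(28 d)/(29.53 d) = 341.3°.
Illuminated fraction = (1 − cos 341.3°)/2 = (1 − 0.947)/2 ≈ 0.026.

0.03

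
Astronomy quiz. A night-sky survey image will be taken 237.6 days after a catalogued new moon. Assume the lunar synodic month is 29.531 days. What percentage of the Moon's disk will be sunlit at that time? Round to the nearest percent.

237.6/29.531 = 8.046 lunations, so 8 complete cycles and 1.35 d into the next.
The Moon has covered 1.35/29.531 of its cycle, so θ ≈ 360° × 1.35/29.531 = 16.5°.
Illuminated fraction = (1 − cos 16.5°)/2 = (1 − 0.959)/2 ≈ 0.021, so 2%.

2%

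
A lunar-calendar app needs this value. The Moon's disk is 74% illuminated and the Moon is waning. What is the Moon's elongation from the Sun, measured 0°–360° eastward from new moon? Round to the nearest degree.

Invert f = (1 − cos θ)/2 to get cos θ = 1 − 2(0.74) = -0.480, hence θ₀ = arccos -0.480 = 118.7°.
Waning ⇒ past full, so θ = 360° − 118.7° = 241.3°.

241°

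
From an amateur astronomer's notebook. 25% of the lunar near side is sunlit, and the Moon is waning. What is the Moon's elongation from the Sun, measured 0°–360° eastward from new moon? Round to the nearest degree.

300°

cos θ = 1 − 2f = 0.500, giving a principal value of 60.0°.
Waning ⇒ past full, so θ = 360° − 60.0° = 300.0°.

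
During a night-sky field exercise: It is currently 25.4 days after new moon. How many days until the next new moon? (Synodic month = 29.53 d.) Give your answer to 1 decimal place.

One full lunation from the last new moon is 29.53 d; remaining = 29.53 − 25.4 = 4.130 d.

4.1 days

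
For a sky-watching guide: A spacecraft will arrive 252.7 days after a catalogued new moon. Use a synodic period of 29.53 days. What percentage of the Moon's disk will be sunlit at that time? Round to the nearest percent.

252.7/29.53 = 8.557 lunations, so 8 complete cycles and 16.46 d into the next.
The Moon has covered 16.46/29.53 of its cycle, so θ ≈ 360° × 16.46/29.53 = 200.7°.
Illuminated fraction = (1 − cos 200.7°)/2 = (1 − (-0.936))/2 ≈ 0.968, so 97%.

97%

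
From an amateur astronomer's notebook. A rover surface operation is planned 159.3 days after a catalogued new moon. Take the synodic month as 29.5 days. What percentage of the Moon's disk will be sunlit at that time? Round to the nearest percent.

159.3/29.5 = 5.400 lunations, so 5 complete cycles and 11.80 d into the next.
Elongation θ = 360° × 11.80/29.5 ≈ 144.0°.
cos 144.0° = (-0.809), so f = (1 − (-0.809))/2 = 0.905, so 90%.

90%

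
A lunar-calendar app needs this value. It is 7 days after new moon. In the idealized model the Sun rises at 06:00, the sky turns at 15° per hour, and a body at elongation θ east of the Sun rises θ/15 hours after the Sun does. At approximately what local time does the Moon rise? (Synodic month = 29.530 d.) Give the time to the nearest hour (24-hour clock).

Phase angle: θ = 360°·(7 d)/(29.530 d) = 85.3°.
The Moon trails the Sun by θ/15 = 85.3/15 ≈ 5.69 hours.
06:00 + 5.69 h ≈ 11:41 → 12:00 to the nearest hour.

12:00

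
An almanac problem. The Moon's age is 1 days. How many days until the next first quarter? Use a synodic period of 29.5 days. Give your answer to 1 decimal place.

6.4 days

First quarter occurs at elongation 90°, i.e. at age 29.5 × 90/360 = 7.375 d.
So 6.375 days remain (7.375 − 1).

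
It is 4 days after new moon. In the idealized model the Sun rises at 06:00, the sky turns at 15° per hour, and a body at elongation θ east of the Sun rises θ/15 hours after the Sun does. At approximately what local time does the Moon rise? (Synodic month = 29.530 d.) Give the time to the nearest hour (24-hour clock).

09:00

Phase angle: θ = 360°·(4 d)/(29.530 d) = 48.8°.
At 15° of sky rotation per hour, 48.8° corresponds to a 3.25 h lag.
06:00 + 3.25 h ≈ 09:15 → 09:00 to the nearest hour.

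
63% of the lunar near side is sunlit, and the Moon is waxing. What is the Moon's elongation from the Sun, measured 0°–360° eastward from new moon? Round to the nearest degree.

cos θ = 1 − 2f = -0.260, giving a principal value of 105.1°.
Waxing ⇒ before full, so θ = 105.1°.

105°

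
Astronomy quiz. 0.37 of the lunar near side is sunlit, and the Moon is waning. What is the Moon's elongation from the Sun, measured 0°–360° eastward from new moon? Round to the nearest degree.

285°

From f = (1 − cos θ)/2: cos θ = 1 − 2×0.37 = 0.260; arccos → 74.9°.
A waning Moon lies in 180°–360°, so θ = 360° − 74.9° = 285.1°.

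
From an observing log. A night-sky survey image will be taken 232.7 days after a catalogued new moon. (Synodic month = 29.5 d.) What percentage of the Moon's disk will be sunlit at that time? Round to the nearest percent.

Reduce mod P: 232.7 − 7×29.5 = 26.20 d into the current lunation.
Phase angle: θ = 360°·(26.20 d)/(29.5 d) = 319.7°.
Illuminated fraction = (1 − cos 319.7°)/2 = (1 − 0.763)/2 ≈ 0.119, so 12%.

12%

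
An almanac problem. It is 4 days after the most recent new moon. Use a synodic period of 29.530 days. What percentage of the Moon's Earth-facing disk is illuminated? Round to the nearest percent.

The Moon has covered 4/29.530 of its cycle, so θ ≈ 360° × 4/29.530 = 48.8°.
With cos θ = 0.659, the lit fraction is (1 − 0.659)/2 ≈ 0.170, so 17%.

17%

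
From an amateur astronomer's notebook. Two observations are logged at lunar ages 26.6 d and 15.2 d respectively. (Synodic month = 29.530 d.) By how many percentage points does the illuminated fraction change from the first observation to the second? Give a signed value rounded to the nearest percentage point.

+90 percentage points

First observation: θ = 360°·26.6/29.530 = 324.3°, so f = 0.094.
Second observation: θ = 185.3°, f = 0.998.
Δf = 0.998 − 0.094 = +0.904, i.e. +90 pp.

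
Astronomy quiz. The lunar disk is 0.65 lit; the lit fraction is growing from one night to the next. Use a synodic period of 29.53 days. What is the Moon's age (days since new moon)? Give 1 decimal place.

8.8 days

From f = (1 − cos θ)/2: cos θ = 1 − 2×0.65 = -0.300; arccos → 107.5°.
Before full moon the principal value applies: θ = 107.5°.
Age = 29.53 × 107.5°/360° ≈ 8.81 days.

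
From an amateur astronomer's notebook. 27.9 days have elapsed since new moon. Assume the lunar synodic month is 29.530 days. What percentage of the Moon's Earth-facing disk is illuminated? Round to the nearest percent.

Phase angle: θ = 360°·(27.9 d)/(29.530 d) = 340.1°.
cos 340.1° = 0.940, so f = (1 − 0.940)/2 = 0.030, so 3%.

3%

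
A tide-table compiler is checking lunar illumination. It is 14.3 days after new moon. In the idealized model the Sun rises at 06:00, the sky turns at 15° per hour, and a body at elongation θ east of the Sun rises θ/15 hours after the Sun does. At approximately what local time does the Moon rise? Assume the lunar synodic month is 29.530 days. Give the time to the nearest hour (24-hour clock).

Elongation θ = 360° × 14.3/29.530 ≈ 174.3°.
The Moon trails the Sun by θ/15 = 174.3/15 ≈ 11.62 hours.
06:00 + 11.62 h ≈ 17:37 → 18:00 to the nearest hour.

18:00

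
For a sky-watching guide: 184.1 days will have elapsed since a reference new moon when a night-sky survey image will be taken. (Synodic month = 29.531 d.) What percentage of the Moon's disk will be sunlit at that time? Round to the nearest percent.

45%

Reduce mod P: 184.1 − 6×29.531 = 6.91 d into the current lunation.
The Moon has covered 6.91/29.531 of its cycle, so θ ≈ 360° × 6.91/29.531 = 84.3°.
cos 84.3° = 0.100, so f = (1 − 0.100)/2 = 0.450, so 45%.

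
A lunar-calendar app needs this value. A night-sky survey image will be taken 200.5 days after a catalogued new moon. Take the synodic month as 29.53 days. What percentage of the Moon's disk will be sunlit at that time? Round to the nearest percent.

Reduce mod P: 200.5 − 6×29.53 = 23.32 d into the current lunation.
Phase angle: θ = 360°·(23.32 d)/(29.53 d) = 284.3°.
cos 284.3° = 0.247, so f = (1 − 0.247)/2 = 0.377, so 38%.

38%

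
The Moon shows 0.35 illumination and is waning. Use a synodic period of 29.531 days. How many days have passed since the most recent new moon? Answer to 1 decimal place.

Invert f = (1 − cos θ)/2 to get cos θ = 1 − 2(0.35) = 0.300, hence θ₀ = arccos 0.300 = 72.5°.
A waning Moon lies in 180°–360°, so θ = 360° − 72.5° = 287.5°.
Age = 29.531 × 287.5°/360° ≈ 23.58 days.

23.6 days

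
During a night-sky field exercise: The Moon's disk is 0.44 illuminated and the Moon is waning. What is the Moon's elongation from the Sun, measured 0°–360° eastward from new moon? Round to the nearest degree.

277°

cos θ = 1 − 2f = 0.120, giving a principal value of 83.1°.
Since the Moon is past full (waning), take the reflex angle: θ = 360° − 83.1° = 276.9°.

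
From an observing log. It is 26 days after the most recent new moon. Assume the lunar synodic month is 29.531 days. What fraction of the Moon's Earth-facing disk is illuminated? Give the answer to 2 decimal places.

0.13

Phase angle: θ = 360°·(26 d)/(29.531 d) = 317.0°.
cos 317.0° = 0.731, so f = (1 − 0.731)/2 = 0.135.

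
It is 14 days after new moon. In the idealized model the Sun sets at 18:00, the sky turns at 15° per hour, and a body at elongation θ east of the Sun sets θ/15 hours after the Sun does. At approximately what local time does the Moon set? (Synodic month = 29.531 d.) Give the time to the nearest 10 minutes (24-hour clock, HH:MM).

05:20

Elongation θ = 360° × 14/29.531 ≈ 170.7°.
The Moon trails the Sun by θ/15 = 170.7/15 ≈ 11.38 hours.
18:00 + 11.378 h ≈ 05:23 → 05:20 to the nearest ten minutes.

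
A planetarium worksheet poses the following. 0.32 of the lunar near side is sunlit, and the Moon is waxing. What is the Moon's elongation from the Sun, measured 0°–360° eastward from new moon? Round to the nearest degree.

Invert f = (1 − cos θ)/2 to get cos θ = 1 − 2(0.32) = 0.360, hence θ₀ = arccos 0.360 = 68.9°.
Waxing ⇒ before full, so θ = 68.9°.

69°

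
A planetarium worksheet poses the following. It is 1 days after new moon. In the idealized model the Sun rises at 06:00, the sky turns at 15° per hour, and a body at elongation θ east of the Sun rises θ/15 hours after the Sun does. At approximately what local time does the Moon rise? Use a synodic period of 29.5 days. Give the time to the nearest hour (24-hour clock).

07:00

Elongation θ = 360° × 1/29.5 ≈ 12.2°.
The Moon trails the Sun by θ/15 = 12.2/15 ≈ 0.81 hours.
06:00 + 0.81 h ≈ 06:49 → 07:00 to the nearest hour.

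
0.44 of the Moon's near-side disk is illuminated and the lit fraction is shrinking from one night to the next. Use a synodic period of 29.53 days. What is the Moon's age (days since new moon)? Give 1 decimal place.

cos θ = 1 − 2f = 0.120, giving a principal value of 83.1°.
A waning Moon lies in 180°–360°, so θ = 360° − 83.1° = 276.9°.
That fraction of the synodic month is 276.9/360 × 29.53 d ≈ 22.71 d.

22.7 days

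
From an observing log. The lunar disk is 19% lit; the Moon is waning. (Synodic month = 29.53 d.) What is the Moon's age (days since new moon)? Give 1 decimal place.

25.3 days

cos θ = 1 − 2f = 0.620, giving a principal value of 51.7°.
Waning ⇒ past full, so θ = 360° − 51.7° = 308.3°.
That fraction of the synodic month is 308.3/360 × 29.53 d ≈ 25.29 d.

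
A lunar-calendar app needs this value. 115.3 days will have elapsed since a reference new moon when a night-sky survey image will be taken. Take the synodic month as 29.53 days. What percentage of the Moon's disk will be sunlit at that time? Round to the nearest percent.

9%

115.3/29.53 = 3.905 lunations, so 3 complete cycles and 26.71 d into the next.
The Moon has covered 26.71/29.53 of its cycle, so θ ≈ 360° × 26.71/29.53 = 325.6°.
With cos θ = 0.825, the lit fraction is (1 − 0.825)/2 ≈ 0.087, so 9%.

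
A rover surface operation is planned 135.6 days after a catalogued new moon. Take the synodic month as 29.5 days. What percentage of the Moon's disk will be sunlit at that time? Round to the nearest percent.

91%

135.6 d spans 4 complete synodic months (4 × 29.5 = 118.00 d) plus 17.60 d.
Phase angle: θ = 360°·(17.60 d)/(29.5 d) = 214.8°.
cos 214.8° = (-0.821), so f = (1 − (-0.821))/2 = 0.911, so 91%.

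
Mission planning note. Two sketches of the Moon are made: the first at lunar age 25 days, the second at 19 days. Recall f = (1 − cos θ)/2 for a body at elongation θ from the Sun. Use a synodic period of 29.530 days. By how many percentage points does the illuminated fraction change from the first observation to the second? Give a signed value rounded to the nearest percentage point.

+60 pp

First observation: θ = 360°·25/29.530 = 304.8°, so f = 0.215.
Second observation: θ = 231.6°, f = 0.810.
Δf = 0.810 − 0.215 = +0.596, i.e. +60 pp.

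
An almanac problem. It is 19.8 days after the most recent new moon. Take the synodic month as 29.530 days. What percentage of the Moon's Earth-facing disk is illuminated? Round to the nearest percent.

The Moon has covered 19.8/29.530 of its cycle, so θ ≈ 360° × 19.8/29.530 = 241.4°.
cos 241.4° = (-0.479), so f = (1 − (-0.479))/2 = 0.739, so 74%.

74%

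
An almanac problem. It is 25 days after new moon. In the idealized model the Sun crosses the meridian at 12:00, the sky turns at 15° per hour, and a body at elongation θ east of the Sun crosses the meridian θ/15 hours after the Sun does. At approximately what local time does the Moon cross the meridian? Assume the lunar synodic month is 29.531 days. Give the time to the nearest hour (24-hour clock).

08:00

Elongation θ = 360° × 25/29.531 ≈ 304.8°.
At 15° of sky rotation per hour, 304.8° corresponds to a 20.32 h lag.
12:00 + 20.32 h ≈ 08:19 → 08:00 to the nearest hour.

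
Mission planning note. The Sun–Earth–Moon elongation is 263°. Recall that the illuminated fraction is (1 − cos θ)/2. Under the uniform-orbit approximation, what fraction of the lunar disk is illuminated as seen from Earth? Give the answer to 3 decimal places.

f = (1 − cos 263°)/2 = (1 − (-0.122))/2 ≈ 0.561.

0.561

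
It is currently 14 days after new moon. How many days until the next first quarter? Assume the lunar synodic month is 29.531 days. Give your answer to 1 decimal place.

First quarter is 0.25 of the way through the cycle: age 0.25 × 29.531 = 7.383 d.
Already past this cycle's first quarter; the next is at 7.383 + 29.531 = 36.914 d, so 36.914 − 14 = 22.914 days.

22.9 days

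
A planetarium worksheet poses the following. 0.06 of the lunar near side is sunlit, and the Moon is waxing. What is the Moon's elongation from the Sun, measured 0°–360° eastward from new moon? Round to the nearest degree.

28°

Invert f = (1 − cos θ)/2 to get cos θ = 1 − 2(0.06) = 0.880, hence θ₀ = arccos 0.880 = 28.4°.
The Moon is waxing (0°–180°), so θ = 28.4° directly.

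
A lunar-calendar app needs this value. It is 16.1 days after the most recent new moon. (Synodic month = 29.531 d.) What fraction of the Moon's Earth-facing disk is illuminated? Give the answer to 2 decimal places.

The Moon has covered 16.1/29.531 of its cycle, so θ ≈ 360° × 16.1/29.531 = 196.3°.
With cos θ = (-0.960), the lit fraction is (1 − (-0.960))/2 ≈ 0.980.

0.98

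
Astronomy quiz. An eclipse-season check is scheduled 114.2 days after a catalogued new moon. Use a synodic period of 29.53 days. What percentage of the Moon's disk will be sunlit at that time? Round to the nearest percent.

114.2/29.53 = 3.867 lunations, so 3 complete cycles and 25.61 d into the next.
The Moon has covered 25.61/29.53 of its cycle, so θ ≈ 360° × 25.61/29.53 = 312.2°.
With cos θ = 0.672, the lit fraction is (1 − 0.672)/2 ≈ 0.164, so 16%.

16%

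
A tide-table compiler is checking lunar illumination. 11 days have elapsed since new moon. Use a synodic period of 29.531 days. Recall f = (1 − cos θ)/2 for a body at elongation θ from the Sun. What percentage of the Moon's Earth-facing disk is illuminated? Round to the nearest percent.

The Moon has covered 11/29.531 of its cycle, so θ ≈ 360° × 11/29.531 = 134.1°.
Illuminated fraction = (1 − cos 134.1°)/2 = (1 − (-0.696))/2 ≈ 0.848, so 85%.

85%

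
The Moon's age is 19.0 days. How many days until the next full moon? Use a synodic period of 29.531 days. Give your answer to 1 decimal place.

Full moon occurs at elongation 180°, i.e. at age 29.531 × 180/360 = 14.765 d.
This lunation's full moon (14.765 d) has passed, so add one period: 44.296 − 19.0 = 25.296 days.

25.3 days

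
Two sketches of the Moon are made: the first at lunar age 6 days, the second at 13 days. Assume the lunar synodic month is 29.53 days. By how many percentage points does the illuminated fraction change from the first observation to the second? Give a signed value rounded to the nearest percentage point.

θ₁ = 360° × 6/29.53 = 73.1°, f₁ = (1 − cos θ₁)/2 = 0.355.
θ₂ = 360° × 13/29.53 = 158.5°, f₂ = (1 − cos θ₂)/2 = 0.965.
Change = f₂ − f₁ = +0.610 → +61 percentage points.

+61 percentage points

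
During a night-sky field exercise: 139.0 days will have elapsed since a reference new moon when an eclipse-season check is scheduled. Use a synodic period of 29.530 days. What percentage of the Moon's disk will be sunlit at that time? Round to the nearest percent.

139.0/29.530 = 4.707 lunations, so 4 complete cycles and 20.88 d into the next.
Elongation θ = 360° × 20.88/29.530 ≈ 254.5°.
Illuminated fraction = (1 − cos 254.5°)/2 = (1 − (-0.266))/2 ≈ 0.633, so 63%.

63%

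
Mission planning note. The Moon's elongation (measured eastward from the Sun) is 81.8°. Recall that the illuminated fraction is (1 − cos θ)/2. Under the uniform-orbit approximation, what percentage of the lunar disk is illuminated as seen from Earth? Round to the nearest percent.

43%

cos 81.8° = 0.143, so f = (1 − 0.143)/2 = 0.429, i.e. 43%.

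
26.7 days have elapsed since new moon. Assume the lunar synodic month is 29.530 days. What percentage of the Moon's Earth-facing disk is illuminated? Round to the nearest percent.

The Moon has covered 26.7/29.530 of its cycle, so θ ≈ 360° × 26.7/29.530 = 325.5°.
With cos θ = 0.824, the lit fraction is (1 − 0.824)/2 ≈ 0.088, so 9%.

9%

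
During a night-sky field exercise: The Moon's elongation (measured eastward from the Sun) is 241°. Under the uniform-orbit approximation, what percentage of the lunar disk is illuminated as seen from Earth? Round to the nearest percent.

74%

f = (1 − cos 241°)/2 = (1 − (-0.485))/2 ≈ 0.742, i.e. 74%.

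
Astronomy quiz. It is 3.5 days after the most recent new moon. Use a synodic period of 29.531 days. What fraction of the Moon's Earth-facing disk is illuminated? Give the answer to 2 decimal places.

0.13

Elongation θ = 360° × 3.5/29.531 ≈ 42.7°.
Illuminated fraction = (1 − cos 42.7°)/2 = (1 − 0.735)/2 ≈ 0.132.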